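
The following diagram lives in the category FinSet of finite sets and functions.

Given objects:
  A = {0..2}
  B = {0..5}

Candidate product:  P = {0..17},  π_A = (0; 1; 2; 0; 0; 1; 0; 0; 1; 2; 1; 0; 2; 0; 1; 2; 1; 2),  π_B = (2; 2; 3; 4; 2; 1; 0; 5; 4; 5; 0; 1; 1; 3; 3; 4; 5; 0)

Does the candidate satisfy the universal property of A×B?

Answer: NOT A VALID PRODUCT — duplicate pair at indices 0,4

Trace:
|A|·|B| = 3·6 = 18;  |P| = 18
Check the pairing map k ↦ (π_A(k), π_B(k)):
  0 -> (0,2)
  1 -> (1,2)
  2 -> (2,3)
  3 -> (0,4)
  4 -> (0,2)  ✗ repeats pair of k=0
  5 -> (1,1)
  6 -> (0,0)
  7 -> (0,5)
  8 -> (1,4)
  9 -> (2,5)
  10 -> (1,0)
  11 -> (0,1)
  12 -> (2,1)
  13 -> (0,3)
  14 -> (1,3)
  15 -> (2,4)
  16 -> (1,5)
  17 -> (2,0)
distinct pairs in image: 17 / 18 needed
  → (0,2) hit at k=0 and k=4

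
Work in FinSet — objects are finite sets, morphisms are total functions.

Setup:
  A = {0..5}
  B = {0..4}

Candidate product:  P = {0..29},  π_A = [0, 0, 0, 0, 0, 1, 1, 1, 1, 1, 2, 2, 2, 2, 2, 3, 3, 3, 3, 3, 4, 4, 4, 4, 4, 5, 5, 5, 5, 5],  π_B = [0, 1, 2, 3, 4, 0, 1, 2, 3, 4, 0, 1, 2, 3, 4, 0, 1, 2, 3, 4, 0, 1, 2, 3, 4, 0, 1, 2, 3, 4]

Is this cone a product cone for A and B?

|A|·|B| = 6·5 = 30;  |P| = 30
Check the pairing map k ↦ (π_A(k), π_B(k)):
  0 : (0,0)
  1 : (0,1)
  2 : (0,2)
  3 : (0,3)
  4 : (0,4)
  5 : (1,0)
  6 : (1,1)
  7 : (1,2)
  8 : (1,3)
  9 : (1,4)
  10 : (2,0)
  11 : (2,1)
  12 : (2,2)
  13 : (2,3)
  14 : (2,4)
  15 : (3,0)
  16 : (3,1)
  17 : (3,2)
  18 : (3,3)
  19 : (3,4)
  20 : (4,0)
  21 : (4,1)
  22 : (4,2)
  23 : (4,3)
  24 : (4,4)
  25 : (5,0)
  26 : (5,1)
  27 : (5,2)
  28 : (5,3)
  29 : (5,4)
distinct pairs in image: 30 / 30 needed
  → bijection onto A×B; projections well-typed.

Answer: VALID PRODUCT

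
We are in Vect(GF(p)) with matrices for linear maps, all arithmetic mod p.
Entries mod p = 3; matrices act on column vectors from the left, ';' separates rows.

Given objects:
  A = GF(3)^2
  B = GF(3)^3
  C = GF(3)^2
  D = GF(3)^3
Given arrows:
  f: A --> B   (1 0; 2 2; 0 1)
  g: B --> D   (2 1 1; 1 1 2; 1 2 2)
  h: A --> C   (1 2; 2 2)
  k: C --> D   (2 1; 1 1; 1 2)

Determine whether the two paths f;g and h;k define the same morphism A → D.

1) trace f;g:
  e0=⟨1,0⟩ f-->⟨1,2,0⟩ g-->⟨1,0,2⟩
  e1=⟨0,1⟩ f-->⟨0,2,1⟩ g-->⟨0,1,0⟩
  ⟦path⟧₁ = (1 0; 0 1; 2 0)
2) trace h;k:
  e0=⟨1,0⟩ h-->⟨1,2⟩ k-->⟨1,0,2⟩
  e1=⟨0,1⟩ h-->⟨2,2⟩ k-->⟨0,1,0⟩
  ⟦path⟧₂ = (1 0; 0 1; 2 0)
Equal? YES — commutes

Answer: COMMUTES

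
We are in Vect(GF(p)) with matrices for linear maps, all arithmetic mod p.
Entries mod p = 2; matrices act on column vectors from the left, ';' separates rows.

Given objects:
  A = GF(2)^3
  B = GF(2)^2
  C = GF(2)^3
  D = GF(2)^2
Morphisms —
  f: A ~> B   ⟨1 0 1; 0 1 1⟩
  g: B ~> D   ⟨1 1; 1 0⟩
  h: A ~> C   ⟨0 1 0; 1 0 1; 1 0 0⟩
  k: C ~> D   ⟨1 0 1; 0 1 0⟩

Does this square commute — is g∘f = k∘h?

1) trace f;g:
  e0=(1,0,0) f~>(1,0) g~>(1,1)
  e1=(0,1,0) f~>(0,1) g~>(1,0)
  e2=(0,0,1) f~>(1,1) g~>(0,1)
  composite₁ = ⟨1 1 0; 1 0 1⟩
2) trace h;k:
  e0=(1,0,0) h~>(0,1,1) k~>(1,1)
  e1=(0,1,0) h~>(1,0,0) k~>(1,0)
  e2=(0,0,1) h~>(0,1,0) k~>(0,1)
  composite₂ = ⟨1 1 0; 1 0 1⟩
Equal? equal; square commutes

Answer: COMMUTES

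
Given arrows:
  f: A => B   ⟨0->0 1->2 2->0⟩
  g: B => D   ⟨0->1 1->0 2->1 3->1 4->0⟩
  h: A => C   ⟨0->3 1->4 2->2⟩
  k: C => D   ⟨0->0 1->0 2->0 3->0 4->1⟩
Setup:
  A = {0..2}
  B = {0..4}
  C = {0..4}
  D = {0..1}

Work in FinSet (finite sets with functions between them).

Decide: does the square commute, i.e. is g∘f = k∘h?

Answer: DOES NOT COMMUTE

Trace:
Along f;g (path 1):
  0 f=>0 g=>1
  1 f=>2 g=>1
  2 f=>0 g=>1
  composite₁ = ⟨0->1 1->1 2->1⟩
Along h;k (path 2):
  0 h=>3 k=>0
  1 h=>4 k=>1
  2 h=>2 k=>0
  composite₂ = ⟨0->0 1->1 2->0⟩
Equal? distinct morphisms ✗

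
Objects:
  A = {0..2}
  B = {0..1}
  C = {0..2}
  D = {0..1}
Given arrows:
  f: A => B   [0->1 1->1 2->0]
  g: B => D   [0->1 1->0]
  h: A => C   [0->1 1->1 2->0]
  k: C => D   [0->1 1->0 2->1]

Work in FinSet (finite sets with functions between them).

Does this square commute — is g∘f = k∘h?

Answer: COMMUTES

Work:
1) trace f;g:
  0 f=>1 g=>0
  1 f=>1 g=>0
  2 f=>0 g=>1
  composite₁ = [0->0 1->0 2->1]
2) trace h;k:
  0 h=>1 k=>0
  1 h=>1 k=>0
  2 h=>0 k=>1
  composite₂ = [0->0 1->0 2->1]
Equal? YES — commutes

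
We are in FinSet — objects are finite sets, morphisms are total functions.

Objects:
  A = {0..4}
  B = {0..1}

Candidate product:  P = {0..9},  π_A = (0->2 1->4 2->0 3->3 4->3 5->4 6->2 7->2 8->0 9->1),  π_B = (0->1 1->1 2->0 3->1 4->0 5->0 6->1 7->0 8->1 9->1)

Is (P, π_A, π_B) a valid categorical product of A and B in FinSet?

Answer: NOT A VALID PRODUCT — duplicate pair at indices 0,6

Trace:
|A|·|B| = 5·2 = 10;  |P| = 10
Check the pairing map k ↦ (π_A(k), π_B(k)):
  0 -> (2,1)
  1 -> (4,1)
  2 -> (0,0)
  3 -> (3,1)
  4 -> (3,0)
  5 -> (4,0)
  6 -> (2,1)  ✗ repeats pair of k=0
  7 -> (2,0)
  8 -> (0,1)
  9 -> (1,1)
distinct pairs in image: 9 / 10 needed
  → (2,1) hit at k=0 and k=6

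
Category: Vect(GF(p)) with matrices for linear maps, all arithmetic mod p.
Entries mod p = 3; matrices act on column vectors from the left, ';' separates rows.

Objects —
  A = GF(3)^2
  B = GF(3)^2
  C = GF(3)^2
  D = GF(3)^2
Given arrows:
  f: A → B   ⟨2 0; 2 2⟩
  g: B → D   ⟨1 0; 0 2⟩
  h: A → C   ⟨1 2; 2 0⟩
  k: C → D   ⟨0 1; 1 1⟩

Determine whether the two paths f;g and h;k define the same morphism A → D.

1) trace f;g:
  e0=⟨1,0⟩ f→⟨2,2⟩ g→⟨2,1⟩
  e1=⟨0,1⟩ f→⟨0,2⟩ g→⟨0,1⟩
  ⟦path⟧₁ = ⟨2 0; 1 1⟩
2) trace h;k:
  e0=⟨1,0⟩ h→⟨1,2⟩ k→⟨2,0⟩
  e1=⟨0,1⟩ h→⟨2,0⟩ k→⟨0,2⟩
  ⟦path⟧₂ = ⟨2 0; 0 2⟩
Equal? differ; not commutative

Answer: DOES NOT COMMUTE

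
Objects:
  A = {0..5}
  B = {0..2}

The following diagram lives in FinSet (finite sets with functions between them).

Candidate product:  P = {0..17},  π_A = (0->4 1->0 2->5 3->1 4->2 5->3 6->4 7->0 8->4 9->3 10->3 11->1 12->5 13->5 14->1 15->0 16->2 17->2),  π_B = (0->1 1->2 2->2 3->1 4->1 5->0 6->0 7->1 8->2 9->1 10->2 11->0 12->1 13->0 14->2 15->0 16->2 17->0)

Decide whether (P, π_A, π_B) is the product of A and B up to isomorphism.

Answer: VALID PRODUCT

Work:
|A|·|B| = 6·3 = 18;  |P| = 18
Check the pairing map k ↦ (π_A(k), π_B(k)):
  0 -> (4,1)
  1 -> (0,2)
  2 -> (5,2)
  3 -> (1,1)
  4 -> (2,1)
  5 -> (3,0)
  6 -> (4,0)
  7 -> (0,1)
  8 -> (4,2)
  9 -> (3,1)
  10 -> (3,2)
  11 -> (1,0)
  12 -> (5,1)
  13 -> (5,0)
  14 -> (1,2)
  15 -> (0,0)
  16 -> (2,2)
  17 -> (2,0)
distinct pairs in image: 18 / 18 needed
  → bijection onto A×B; projections well-typed.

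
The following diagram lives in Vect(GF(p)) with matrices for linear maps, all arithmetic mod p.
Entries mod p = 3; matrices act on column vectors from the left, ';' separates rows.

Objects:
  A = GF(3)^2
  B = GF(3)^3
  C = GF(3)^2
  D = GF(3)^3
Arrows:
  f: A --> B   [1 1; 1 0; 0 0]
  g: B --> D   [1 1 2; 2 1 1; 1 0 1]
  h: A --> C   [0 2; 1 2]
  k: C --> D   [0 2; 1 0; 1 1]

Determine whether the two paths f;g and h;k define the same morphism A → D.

Path 1 = f;g:
  e0=(1,0) f-->(1,1,0) g-->(2,0,1)
  e1=(0,1) f-->(1,0,0) g-->(1,2,1)
  result₁ = [2 1; 0 2; 1 1]
Path 2 = h;k:
  e0=(1,0) h-->(0,1) k-->(2,0,1)
  e1=(0,1) h-->(2,2) k-->(1,2,1)
  result₂ = [2 1; 0 2; 1 1]
Equal? equal; square commutes

Answer: COMMUTES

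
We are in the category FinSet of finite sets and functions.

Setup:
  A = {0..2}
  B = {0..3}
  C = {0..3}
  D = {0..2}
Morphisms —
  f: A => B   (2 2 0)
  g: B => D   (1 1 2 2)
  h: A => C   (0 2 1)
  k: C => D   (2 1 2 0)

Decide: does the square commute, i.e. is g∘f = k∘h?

Answer: COMMUTES

Work:
1) trace f;g:
  0 f=>2 g=>2
  1 f=>2 g=>2
  2 f=>0 g=>1
  result₁ = (2 2 1)
2) trace h;k:
  0 h=>0 k=>2
  1 h=>2 k=>2
  2 h=>1 k=>1
  result₂ = (2 2 1)
Equal? YES — commutes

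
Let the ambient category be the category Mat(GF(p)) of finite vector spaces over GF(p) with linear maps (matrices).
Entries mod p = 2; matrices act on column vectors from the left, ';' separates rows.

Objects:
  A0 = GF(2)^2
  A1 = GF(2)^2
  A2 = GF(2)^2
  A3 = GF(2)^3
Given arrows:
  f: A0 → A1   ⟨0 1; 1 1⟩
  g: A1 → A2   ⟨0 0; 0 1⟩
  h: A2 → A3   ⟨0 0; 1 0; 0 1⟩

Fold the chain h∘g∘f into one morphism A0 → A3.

Answer: ⟨0 0; 0 0; 1 1⟩

Derivation:
  e0=[1,0] f→[0,1] g→[0,1] h→[0,0,1]
  e1=[0,1] f→[1,1] g→[0,1] h→[0,0,1]
composite: ⟨0 0; 0 0; 1 1⟩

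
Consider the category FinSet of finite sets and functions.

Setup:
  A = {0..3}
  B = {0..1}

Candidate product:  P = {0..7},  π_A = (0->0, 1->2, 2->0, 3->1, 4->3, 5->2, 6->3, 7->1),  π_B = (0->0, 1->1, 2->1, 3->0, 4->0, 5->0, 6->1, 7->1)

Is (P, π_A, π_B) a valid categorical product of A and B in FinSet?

Answer: VALID PRODUCT

Trace:
|A|·|B| = 4·2 = 8;  |P| = 8
Check the pairing map k ↦ (π_A(k), π_B(k)):
  0 -> (0,0)
  1 -> (2,1)
  2 -> (0,1)
  3 -> (1,0)
  4 -> (3,0)
  5 -> (2,0)
  6 -> (3,1)
  7 -> (1,1)
distinct pairs in image: 8 / 8 needed
  → bijection onto A×B; projections well-typed.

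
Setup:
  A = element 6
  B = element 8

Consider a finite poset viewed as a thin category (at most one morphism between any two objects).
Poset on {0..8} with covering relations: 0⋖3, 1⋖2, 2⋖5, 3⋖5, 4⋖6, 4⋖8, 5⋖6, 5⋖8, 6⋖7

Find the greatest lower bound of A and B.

Answer: NO MEET EXISTS

Derivation:
Lower bounds of A=6 and B=8: {0,1,2,3,4,5}
  maximal lower bounds 4 and 5 are incomparable: neither 4⊑5 nor 5⊑4
→ no greatest lower bound exists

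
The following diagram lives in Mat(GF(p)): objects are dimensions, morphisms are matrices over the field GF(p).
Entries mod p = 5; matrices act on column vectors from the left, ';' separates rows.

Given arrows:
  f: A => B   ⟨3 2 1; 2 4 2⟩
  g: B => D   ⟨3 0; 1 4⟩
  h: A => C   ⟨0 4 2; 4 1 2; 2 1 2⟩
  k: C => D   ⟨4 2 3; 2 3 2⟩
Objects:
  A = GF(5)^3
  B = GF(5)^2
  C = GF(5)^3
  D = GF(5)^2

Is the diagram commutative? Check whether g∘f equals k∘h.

Answer: COMMUTES

Derivation:
Along f;g (path 1):
  e0=[1,0,0] f=>[3,2] g=>[4,1]
  e1=[0,1,0] f=>[2,4] g=>[1,3]
  e2=[0,0,1] f=>[1,2] g=>[3,4]
  composite₁ = ⟨4 1 3; 1 3 4⟩
Along h;k (path 2):
  e0=[1,0,0] h=>[0,4,2] k=>[4,1]
  e1=[0,1,0] h=>[4,1,1] k=>[1,3]
  e2=[0,0,1] h=>[2,2,2] k=>[3,4]
  composite₂ = ⟨4 1 3; 1 3 4⟩
Equal? equal; square commutes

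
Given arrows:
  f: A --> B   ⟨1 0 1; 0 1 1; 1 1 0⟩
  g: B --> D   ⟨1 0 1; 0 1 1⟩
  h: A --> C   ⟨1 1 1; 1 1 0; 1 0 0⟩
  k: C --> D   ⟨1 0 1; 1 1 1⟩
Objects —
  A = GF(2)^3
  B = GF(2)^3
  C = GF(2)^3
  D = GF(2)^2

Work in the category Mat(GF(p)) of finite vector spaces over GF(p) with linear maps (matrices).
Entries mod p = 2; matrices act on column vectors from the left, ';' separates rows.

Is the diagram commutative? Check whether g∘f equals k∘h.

1) trace f;g:
  e0=(1,0,0) f-->(1,0,1) g-->(0,1)
  e1=(0,1,0) f-->(0,1,1) g-->(1,0)
  e2=(0,0,1) f-->(1,1,0) g-->(1,1)
  result₁ = ⟨0 1 1; 1 0 1⟩
2) trace h;k:
  e0=(1,0,0) h-->(1,1,1) k-->(0,1)
  e1=(0,1,0) h-->(1,1,0) k-->(1,0)
  e2=(0,0,1) h-->(1,0,0) k-->(1,1)
  result₂ = ⟨0 1 1; 1 0 1⟩
Equal? equal; square commutes

Answer: COMMUTES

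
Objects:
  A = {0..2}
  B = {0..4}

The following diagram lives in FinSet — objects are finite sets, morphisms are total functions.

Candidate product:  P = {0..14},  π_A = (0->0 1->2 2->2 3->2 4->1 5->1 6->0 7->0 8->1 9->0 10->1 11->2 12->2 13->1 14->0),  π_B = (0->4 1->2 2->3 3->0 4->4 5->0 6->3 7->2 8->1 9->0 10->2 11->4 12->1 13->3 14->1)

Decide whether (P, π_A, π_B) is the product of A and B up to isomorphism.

|A|·|B| = 3·5 = 15;  |P| = 15
Check the pairing map k ↦ (π_A(k), π_B(k)):
  0 -> (0,4)
  1 -> (2,2)
  2 -> (2,3)
  3 -> (2,0)
  4 -> (1,4)
  5 -> (1,0)
  6 -> (0,3)
  7 -> (0,2)
  8 -> (1,1)
  9 -> (0,0)
  10 -> (1,2)
  11 -> (2,4)
  12 -> (2,1)
  13 -> (1,3)
  14 -> (0,1)
distinct pairs in image: 15 / 15 needed
  → bijection onto A×B; projections well-typed.

Answer: VALID PRODUCT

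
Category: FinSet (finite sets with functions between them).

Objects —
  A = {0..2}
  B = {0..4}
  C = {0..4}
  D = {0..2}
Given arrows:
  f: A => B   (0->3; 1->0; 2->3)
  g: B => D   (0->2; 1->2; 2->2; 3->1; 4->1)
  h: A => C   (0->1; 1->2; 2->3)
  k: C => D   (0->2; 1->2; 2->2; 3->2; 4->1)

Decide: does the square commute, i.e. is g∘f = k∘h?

Answer: DOES NOT COMMUTE

Derivation:
1) trace f;g:
  0 f=>3 g=>1
  1 f=>0 g=>2
  2 f=>3 g=>1
  result₁ = (0->1; 1->2; 2->1)
2) trace h;k:
  0 h=>1 k=>2
  1 h=>2 k=>2
  2 h=>3 k=>2
  result₂ = (0->2; 1->2; 2->2)
Equal? distinct morphisms ✗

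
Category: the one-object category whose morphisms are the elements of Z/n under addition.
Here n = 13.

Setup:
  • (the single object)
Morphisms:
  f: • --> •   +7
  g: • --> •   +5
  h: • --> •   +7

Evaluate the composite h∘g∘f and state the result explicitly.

  0 +7≡7 +5≡12 +7≡6  (mod 13)
result: +6

Answer: +6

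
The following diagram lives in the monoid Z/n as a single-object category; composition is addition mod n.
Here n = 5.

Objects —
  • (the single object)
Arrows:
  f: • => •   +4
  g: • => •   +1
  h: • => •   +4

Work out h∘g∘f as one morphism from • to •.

  0 +4≡4 +1≡0 +4≡4  (mod 5)
⟦path⟧: +4

Answer: +4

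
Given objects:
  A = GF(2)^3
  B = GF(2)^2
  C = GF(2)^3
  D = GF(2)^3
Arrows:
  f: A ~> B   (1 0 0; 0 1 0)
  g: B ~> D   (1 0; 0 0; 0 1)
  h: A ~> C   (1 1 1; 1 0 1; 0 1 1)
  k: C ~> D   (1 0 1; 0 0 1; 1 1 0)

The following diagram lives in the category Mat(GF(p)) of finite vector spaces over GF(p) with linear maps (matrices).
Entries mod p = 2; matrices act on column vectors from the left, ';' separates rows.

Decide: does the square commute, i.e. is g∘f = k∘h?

Answer: DOES NOT COMMUTE

Trace:
1) trace f;g:
  e0=(1,0,0) f~>(1,0) g~>(1,0,0)
  e1=(0,1,0) f~>(0,1) g~>(0,0,1)
  e2=(0,0,1) f~>(0,0) g~>(0,0,0)
  result₁ = (1 0 0; 0 0 0; 0 1 0)
2) trace h;k:
  e0=(1,0,0) h~>(1,1,0) k~>(1,0,0)
  e1=(0,1,0) h~>(1,0,1) k~>(0,1,1)
  e2=(0,0,1) h~>(1,1,1) k~>(0,1,0)
  result₂ = (1 0 0; 0 1 1; 0 1 0)
Equal? differ; not commutative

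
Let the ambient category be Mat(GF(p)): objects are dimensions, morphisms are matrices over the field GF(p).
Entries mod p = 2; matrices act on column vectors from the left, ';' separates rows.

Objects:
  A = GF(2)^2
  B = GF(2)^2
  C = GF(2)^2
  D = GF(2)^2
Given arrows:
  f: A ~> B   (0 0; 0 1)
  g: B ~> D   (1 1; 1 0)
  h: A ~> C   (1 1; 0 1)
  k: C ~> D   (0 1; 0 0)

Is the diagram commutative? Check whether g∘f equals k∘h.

Answer: COMMUTES

Trace:
Along f;g (path 1):
  e0=(1,0) f~>(0,0) g~>(0,0)
  e1=(0,1) f~>(0,1) g~>(1,0)
  result₁ = (0 1; 0 0)
Along h;k (path 2):
  e0=(1,0) h~>(1,0) k~>(0,0)
  e1=(0,1) h~>(1,1) k~>(1,0)
  result₂ = (0 1; 0 0)
Equal? same morphism ✓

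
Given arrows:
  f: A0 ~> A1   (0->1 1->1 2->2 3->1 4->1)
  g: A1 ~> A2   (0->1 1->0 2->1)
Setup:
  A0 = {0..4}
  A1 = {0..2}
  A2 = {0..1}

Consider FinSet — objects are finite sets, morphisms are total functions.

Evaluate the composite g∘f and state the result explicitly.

Answer: (0->0 1->0 2->1 3->0 4->0)

Derivation:
  0 f~>1 g~>0
  1 f~>1 g~>0
  2 f~>2 g~>1
  3 f~>1 g~>0
  4 f~>1 g~>0
result: (0->0 1->0 2->1 3->0 4->0)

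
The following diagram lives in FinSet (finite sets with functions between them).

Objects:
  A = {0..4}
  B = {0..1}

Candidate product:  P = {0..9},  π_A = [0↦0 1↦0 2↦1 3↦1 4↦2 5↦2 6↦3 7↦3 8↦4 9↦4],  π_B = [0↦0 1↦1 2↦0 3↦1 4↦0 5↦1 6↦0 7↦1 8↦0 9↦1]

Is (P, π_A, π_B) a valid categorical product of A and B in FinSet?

Answer: VALID PRODUCT

Derivation:
|A|·|B| = 5·2 = 10;  |P| = 10
Check the pairing map k ↦ (π_A(k), π_B(k)):
  0 ↦ (0,0)
  1 ↦ (0,1)
  2 ↦ (1,0)
  3 ↦ (1,1)
  4 ↦ (2,0)
  5 ↦ (2,1)
  6 ↦ (3,0)
  7 ↦ (3,1)
  8 ↦ (4,0)
  9 ↦ (4,1)
distinct pairs in image: 10 / 10 needed
  → bijection onto A×B; projections well-typed.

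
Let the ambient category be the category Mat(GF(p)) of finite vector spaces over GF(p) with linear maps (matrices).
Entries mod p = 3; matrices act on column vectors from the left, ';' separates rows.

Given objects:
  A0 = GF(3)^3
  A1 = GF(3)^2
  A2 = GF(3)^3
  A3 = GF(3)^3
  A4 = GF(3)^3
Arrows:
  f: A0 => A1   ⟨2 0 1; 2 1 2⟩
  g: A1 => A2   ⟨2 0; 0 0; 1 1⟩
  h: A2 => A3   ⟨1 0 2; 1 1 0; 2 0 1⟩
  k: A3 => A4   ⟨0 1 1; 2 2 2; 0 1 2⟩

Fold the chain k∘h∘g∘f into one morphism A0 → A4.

Answer: ⟨1 1 0; 2 0 1; 1 2 1⟩

Trace:
  e0=(1,0,0) f=>(2,2) g=>(1,0,1) h=>(0,1,0) k=>(1,2,1)
  e1=(0,1,0) f=>(0,1) g=>(0,0,1) h=>(2,0,1) k=>(1,0,2)
  e2=(0,0,1) f=>(1,2) g=>(2,0,0) h=>(2,2,1) k=>(0,1,1)
result: ⟨1 1 0; 2 0 1; 1 2 1⟩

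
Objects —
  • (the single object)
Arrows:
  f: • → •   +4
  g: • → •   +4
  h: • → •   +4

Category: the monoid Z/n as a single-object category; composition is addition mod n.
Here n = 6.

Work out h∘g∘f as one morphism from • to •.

Answer: +0

Work:
  0 +4≡4 +4≡2 +4≡0  (mod 6)
result: +0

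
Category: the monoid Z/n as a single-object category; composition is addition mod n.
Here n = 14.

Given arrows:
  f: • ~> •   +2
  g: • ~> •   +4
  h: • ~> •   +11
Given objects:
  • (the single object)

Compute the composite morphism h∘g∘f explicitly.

  0 +2≡2 +4≡6 +11≡3  (mod 14)
composite: +3

Answer: +3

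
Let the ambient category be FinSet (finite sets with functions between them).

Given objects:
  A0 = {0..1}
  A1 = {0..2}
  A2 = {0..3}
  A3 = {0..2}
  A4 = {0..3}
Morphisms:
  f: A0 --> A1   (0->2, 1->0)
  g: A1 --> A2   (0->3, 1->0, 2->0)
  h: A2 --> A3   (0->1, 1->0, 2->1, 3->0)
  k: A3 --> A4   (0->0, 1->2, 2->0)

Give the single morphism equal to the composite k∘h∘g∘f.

Answer: (0->2, 1->0)

Derivation:
  0 f-->2 g-->0 h-->1 k-->2
  1 f-->0 g-->3 h-->0 k-->0
result: (0->2, 1->0)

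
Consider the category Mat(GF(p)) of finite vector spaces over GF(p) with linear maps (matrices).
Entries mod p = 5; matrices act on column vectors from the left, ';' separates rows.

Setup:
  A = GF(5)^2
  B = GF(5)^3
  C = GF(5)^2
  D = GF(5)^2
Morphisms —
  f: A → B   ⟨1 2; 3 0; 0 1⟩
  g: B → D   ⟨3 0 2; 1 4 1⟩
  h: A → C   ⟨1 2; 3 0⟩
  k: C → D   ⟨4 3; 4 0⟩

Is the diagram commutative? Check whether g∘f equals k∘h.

Answer: DOES NOT COMMUTE

Derivation:
Path 1 = f;g:
  e0=⟨1,0⟩ f→⟨1,3,0⟩ g→⟨3,3⟩
  e1=⟨0,1⟩ f→⟨2,0,1⟩ g→⟨3,3⟩
  ⟦path⟧₁ = ⟨3 3; 3 3⟩
Path 2 = h;k:
  e0=⟨1,0⟩ h→⟨1,3⟩ k→⟨3,4⟩
  e1=⟨0,1⟩ h→⟨2,0⟩ k→⟨3,3⟩
  ⟦path⟧₂ = ⟨3 3; 4 3⟩
Equal? differ; not commutative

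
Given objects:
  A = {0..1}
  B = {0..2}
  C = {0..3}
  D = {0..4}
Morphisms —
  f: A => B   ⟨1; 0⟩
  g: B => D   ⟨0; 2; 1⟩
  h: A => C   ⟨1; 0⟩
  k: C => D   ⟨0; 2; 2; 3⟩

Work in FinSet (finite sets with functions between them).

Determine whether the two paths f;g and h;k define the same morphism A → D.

Answer: COMMUTES

Work:
Path 1 = f;g:
  0 f=>1 g=>2
  1 f=>0 g=>0
  ⟦path⟧₁ = ⟨2; 0⟩
Path 2 = h;k:
  0 h=>1 k=>2
  1 h=>0 k=>0
  ⟦path⟧₂ = ⟨2; 0⟩
Equal? same morphism ✓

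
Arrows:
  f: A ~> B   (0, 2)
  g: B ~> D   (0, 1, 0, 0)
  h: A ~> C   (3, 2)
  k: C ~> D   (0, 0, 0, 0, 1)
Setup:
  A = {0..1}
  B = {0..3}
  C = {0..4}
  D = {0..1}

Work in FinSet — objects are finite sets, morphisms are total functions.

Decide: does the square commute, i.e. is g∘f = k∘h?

1) trace f;g:
  0 f~>0 g~>0
  1 f~>2 g~>0
  composite₁ = (0, 0)
2) trace h;k:
  0 h~>3 k~>0
  1 h~>2 k~>0
  composite₂ = (0, 0)
Equal? YES — commutes

Answer: COMMUTES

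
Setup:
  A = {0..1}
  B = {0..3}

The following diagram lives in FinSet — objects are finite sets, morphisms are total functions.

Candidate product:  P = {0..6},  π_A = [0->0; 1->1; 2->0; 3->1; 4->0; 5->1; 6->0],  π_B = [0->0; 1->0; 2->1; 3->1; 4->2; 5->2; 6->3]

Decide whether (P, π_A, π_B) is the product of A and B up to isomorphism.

Answer: NOT A VALID PRODUCT — |P|=7 ≠ |A|·|B|=8

Derivation:
|A|·|B| = 2·4 = 8;  |P| = 7
  → cardinalities differ; no bijection possible.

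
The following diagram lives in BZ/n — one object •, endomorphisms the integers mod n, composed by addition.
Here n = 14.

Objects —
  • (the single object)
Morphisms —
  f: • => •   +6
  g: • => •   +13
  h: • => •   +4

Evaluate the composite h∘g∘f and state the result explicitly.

  0 +6≡6 +13≡5 +4≡9  (mod 14)
result: +9

Answer: +9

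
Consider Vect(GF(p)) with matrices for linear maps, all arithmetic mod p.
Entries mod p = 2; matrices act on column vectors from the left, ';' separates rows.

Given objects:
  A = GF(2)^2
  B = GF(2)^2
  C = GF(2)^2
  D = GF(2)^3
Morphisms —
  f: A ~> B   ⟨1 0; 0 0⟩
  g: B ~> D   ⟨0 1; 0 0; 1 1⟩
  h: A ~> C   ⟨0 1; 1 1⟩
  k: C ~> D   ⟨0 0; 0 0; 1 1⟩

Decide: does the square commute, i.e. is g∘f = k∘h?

Path 1 = f;g:
  e0=(1,0) f~>(1,0) g~>(0,0,1)
  e1=(0,1) f~>(0,0) g~>(0,0,0)
  ⟦path⟧₁ = ⟨0 0; 0 0; 1 0⟩
Path 2 = h;k:
  e0=(1,0) h~>(0,1) k~>(0,0,1)
  e1=(0,1) h~>(1,1) k~>(0,0,0)
  ⟦path⟧₂ = ⟨0 0; 0 0; 1 0⟩
Equal? YES — commutes

Answer: COMMUTES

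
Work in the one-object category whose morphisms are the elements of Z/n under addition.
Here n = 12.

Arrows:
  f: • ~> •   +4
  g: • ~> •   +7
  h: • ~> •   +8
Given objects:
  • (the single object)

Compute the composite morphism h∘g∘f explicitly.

Answer: +7

Work:
  0 +4≡4 +7≡11 +8≡7  (mod 12)
⟦path⟧: +7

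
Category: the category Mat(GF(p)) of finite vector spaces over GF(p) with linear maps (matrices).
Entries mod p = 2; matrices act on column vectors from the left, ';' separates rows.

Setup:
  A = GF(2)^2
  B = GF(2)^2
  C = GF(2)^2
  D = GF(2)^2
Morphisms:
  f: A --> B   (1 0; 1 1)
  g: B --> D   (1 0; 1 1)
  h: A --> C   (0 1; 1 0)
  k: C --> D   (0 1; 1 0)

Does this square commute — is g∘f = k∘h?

Answer: COMMUTES

Derivation:
Path 1 = f;g:
  e0=(1,0) f-->(1,1) g-->(1,0)
  e1=(0,1) f-->(0,1) g-->(0,1)
  result₁ = (1 0; 0 1)
Path 2 = h;k:
  e0=(1,0) h-->(0,1) k-->(1,0)
  e1=(0,1) h-->(1,0) k-->(0,1)
  result₂ = (1 0; 0 1)
Equal? YES — commutes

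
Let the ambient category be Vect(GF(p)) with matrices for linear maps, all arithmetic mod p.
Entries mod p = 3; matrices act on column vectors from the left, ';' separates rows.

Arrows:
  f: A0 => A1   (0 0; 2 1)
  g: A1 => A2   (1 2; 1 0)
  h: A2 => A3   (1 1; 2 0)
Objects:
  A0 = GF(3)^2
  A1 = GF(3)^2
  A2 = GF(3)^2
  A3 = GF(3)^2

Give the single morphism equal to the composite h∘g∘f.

  e0=⟨1,0⟩ f=>⟨0,2⟩ g=>⟨1,0⟩ h=>⟨1,2⟩
  e1=⟨0,1⟩ f=>⟨0,1⟩ g=>⟨2,0⟩ h=>⟨2,1⟩
⟦path⟧: (1 2; 2 1)

Answer: (1 2; 2 1)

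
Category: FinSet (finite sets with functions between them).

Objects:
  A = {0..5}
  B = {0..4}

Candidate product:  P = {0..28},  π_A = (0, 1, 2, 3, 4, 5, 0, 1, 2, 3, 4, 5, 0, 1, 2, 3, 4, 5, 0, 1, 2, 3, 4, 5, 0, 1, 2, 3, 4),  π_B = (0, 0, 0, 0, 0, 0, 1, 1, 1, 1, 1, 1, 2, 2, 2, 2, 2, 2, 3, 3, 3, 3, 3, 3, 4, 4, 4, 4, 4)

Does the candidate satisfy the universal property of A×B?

Answer: NOT A VALID PRODUCT — |P|=29 ≠ |A|·|B|=30

Derivation:
|A|·|B| = 6·5 = 30;  |P| = 29
  → cardinalities differ; no bijection possible.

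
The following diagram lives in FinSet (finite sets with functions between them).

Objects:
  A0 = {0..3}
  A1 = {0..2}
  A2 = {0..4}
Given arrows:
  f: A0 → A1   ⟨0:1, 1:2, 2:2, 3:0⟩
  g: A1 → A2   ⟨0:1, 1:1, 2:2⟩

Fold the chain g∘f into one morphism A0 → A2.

  0 f→1 g→1
  1 f→2 g→2
  2 f→2 g→2
  3 f→0 g→1
composite: ⟨0:1, 1:2, 2:2, 3:1⟩

Answer: ⟨0:1, 1:2, 2:2, 3:1⟩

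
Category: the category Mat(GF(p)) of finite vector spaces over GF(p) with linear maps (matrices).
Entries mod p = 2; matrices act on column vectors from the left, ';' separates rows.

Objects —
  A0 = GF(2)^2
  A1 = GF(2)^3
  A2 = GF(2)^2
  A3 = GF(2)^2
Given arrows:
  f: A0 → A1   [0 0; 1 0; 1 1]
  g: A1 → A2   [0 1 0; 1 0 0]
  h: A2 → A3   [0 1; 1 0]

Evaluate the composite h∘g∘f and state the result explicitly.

  e0=[1,0] f→[0,1,1] g→[1,0] h→[0,1]
  e1=[0,1] f→[0,0,1] g→[0,0] h→[0,0]
result: [0 0; 1 0]

Answer: [0 0; 1 0]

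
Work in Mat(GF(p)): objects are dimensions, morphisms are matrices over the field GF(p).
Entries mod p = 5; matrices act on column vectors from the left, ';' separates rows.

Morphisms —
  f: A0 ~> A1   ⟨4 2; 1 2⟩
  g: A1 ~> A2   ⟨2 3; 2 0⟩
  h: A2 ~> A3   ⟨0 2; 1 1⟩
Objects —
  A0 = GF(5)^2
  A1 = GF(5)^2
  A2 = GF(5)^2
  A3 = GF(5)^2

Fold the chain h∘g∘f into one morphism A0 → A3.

  e0=(1,0) f~>(4,1) g~>(1,3) h~>(1,4)
  e1=(0,1) f~>(2,2) g~>(0,4) h~>(3,4)
composite: ⟨1 3; 4 4⟩

Answer: ⟨1 3; 4 4⟩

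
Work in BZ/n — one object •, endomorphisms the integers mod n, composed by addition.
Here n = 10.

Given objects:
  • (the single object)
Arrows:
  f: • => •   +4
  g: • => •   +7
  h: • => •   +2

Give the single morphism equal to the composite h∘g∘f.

Answer: +3

Derivation:
  0 +4≡4 +7≡1 +2≡3  (mod 10)
result: +3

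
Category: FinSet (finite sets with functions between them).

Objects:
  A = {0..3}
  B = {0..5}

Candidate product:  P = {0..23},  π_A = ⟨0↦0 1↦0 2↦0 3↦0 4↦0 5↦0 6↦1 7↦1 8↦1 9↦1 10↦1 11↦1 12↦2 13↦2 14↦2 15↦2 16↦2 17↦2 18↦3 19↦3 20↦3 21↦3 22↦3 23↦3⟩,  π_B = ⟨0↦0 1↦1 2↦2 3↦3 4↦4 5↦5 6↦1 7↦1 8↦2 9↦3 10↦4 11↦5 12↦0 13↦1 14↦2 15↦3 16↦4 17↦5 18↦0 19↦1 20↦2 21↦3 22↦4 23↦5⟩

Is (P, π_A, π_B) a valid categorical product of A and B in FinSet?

Answer: NOT A VALID PRODUCT — duplicate pair at indices 7,6

Work:
|A|·|B| = 4·6 = 24;  |P| = 24
Check the pairing map k ↦ (π_A(k), π_B(k)):
  0 ↦ (0,0)
  1 ↦ (0,1)
  2 ↦ (0,2)
  3 ↦ (0,3)
  4 ↦ (0,4)
  5 ↦ (0,5)
  6 ↦ (1,1)
  7 ↦ (1,1)  ✗ repeats pair of k=6
  8 ↦ (1,2)
  9 ↦ (1,3)
  10 ↦ (1,4)
  11 ↦ (1,5)
  12 ↦ (2,0)
  13 ↦ (2,1)
  14 ↦ (2,2)
  15 ↦ (2,3)
  16 ↦ (2,4)
  17 ↦ (2,5)
  18 ↦ (3,0)
  19 ↦ (3,1)
  20 ↦ (3,2)
  21 ↦ (3,3)
  22 ↦ (3,4)
  23 ↦ (3,5)
distinct pairs in image: 23 / 24 needed
  → (1,1) hit at k=6 and k=7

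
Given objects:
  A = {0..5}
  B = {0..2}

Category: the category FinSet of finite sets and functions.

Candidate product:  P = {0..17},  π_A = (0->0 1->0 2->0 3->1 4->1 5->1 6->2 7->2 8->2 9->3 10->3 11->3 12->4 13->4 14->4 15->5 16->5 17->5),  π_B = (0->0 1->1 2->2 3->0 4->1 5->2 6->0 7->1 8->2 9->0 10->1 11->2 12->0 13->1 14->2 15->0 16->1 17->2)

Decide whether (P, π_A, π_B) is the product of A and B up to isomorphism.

|A|·|B| = 6·3 = 18;  |P| = 18
Check the pairing map k ↦ (π_A(k), π_B(k)):
  0 -> (0,0)
  1 -> (0,1)
  2 -> (0,2)
  3 -> (1,0)
  4 -> (1,1)
  5 -> (1,2)
  6 -> (2,0)
  7 -> (2,1)
  8 -> (2,2)
  9 -> (3,0)
  10 -> (3,1)
  11 -> (3,2)
  12 -> (4,0)
  13 -> (4,1)
  14 -> (4,2)
  15 -> (5,0)
  16 -> (5,1)
  17 -> (5,2)
distinct pairs in image: 18 / 18 needed
  → bijection onto A×B; projections well-typed.

Answer: VALID PRODUCT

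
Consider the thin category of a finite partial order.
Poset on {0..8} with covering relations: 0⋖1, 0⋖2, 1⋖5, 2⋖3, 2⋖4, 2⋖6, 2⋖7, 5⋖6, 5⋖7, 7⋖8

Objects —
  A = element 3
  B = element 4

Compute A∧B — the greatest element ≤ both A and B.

Answer: A∧B = 2

Trace:
Common predecessors of 3,4: {0,2}
  0 <= 2
  2 <= 2
glb = 2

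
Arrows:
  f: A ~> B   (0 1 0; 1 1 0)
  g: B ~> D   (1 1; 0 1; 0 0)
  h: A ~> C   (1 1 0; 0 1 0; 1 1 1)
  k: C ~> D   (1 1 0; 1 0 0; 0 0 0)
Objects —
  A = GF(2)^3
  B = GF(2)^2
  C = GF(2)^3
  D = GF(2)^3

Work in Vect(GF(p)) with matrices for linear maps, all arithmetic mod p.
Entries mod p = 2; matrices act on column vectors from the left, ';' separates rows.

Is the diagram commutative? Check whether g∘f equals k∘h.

Answer: COMMUTES

Work:
1) trace f;g:
  e0=[1,0,0] f~>[0,1] g~>[1,1,0]
  e1=[0,1,0] f~>[1,1] g~>[0,1,0]
  e2=[0,0,1] f~>[0,0] g~>[0,0,0]
  ⟦path⟧₁ = (1 0 0; 1 1 0; 0 0 0)
2) trace h;k:
  e0=[1,0,0] h~>[1,0,1] k~>[1,1,0]
  e1=[0,1,0] h~>[1,1,1] k~>[0,1,0]
  e2=[0,0,1] h~>[0,0,1] k~>[0,0,0]
  ⟦path⟧₂ = (1 0 0; 1 1 0; 0 0 0)
Equal? equal; square commutes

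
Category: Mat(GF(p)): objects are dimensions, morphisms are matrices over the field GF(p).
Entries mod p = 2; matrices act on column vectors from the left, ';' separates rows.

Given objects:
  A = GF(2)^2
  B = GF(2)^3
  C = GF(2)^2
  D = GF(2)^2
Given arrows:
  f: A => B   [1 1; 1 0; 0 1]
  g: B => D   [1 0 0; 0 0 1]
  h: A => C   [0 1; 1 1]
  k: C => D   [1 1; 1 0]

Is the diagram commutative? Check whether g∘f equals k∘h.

Answer: DOES NOT COMMUTE

Derivation:
1) trace f;g:
  e0=(1,0) f=>(1,1,0) g=>(1,0)
  e1=(0,1) f=>(1,0,1) g=>(1,1)
  result₁ = [1 1; 0 1]
2) trace h;k:
  e0=(1,0) h=>(0,1) k=>(1,0)
  e1=(0,1) h=>(1,1) k=>(0,1)
  result₂ = [1 0; 0 1]
Equal? distinct morphisms ✗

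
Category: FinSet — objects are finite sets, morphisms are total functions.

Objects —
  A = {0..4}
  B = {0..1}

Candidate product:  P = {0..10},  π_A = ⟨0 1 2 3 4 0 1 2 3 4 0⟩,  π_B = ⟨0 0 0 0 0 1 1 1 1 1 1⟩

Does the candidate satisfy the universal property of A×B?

|A|·|B| = 5·2 = 10;  |P| = 11
  → cardinalities differ; no bijection possible.

Answer: NOT A VALID PRODUCT — |P|=11 ≠ |A|·|B|=10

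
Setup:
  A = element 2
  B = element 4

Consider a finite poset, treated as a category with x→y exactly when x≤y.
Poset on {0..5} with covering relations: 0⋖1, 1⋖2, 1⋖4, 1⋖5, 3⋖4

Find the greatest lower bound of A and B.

Answer: A∧B = 1

Work:
Lower bounds of A=2 and B=4: {0,1}
  0 ≤ 1
  1 ≤ 1
glb = 1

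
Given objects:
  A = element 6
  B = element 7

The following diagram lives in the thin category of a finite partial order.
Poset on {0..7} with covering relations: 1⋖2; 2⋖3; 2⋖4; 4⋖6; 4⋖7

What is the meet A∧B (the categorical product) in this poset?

Answer: A∧B = 4

Trace:
{x : x<=A ∧ x<=B} = {1,2,4}  (A=6, B=7)
  1 <= 4
  2 <= 4
  4 <= 4
glb = 4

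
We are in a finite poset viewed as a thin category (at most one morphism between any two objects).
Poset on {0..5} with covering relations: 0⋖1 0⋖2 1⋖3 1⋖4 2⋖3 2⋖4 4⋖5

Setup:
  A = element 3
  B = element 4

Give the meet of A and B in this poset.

Answer: NO MEET EXISTS

Trace:
Lower bounds of A=3 and B=4: {0,1,2}
  maximal lower bounds 1 and 2 are incomparable: neither 1⊑2 nor 2⊑1
→ no greatest lower bound exists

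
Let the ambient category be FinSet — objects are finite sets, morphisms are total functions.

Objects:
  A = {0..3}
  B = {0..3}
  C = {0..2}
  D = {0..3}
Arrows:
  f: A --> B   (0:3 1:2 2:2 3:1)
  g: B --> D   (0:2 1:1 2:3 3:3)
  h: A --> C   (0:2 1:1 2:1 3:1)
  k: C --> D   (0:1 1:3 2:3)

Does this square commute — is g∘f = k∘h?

1) trace f;g:
  0 f-->3 g-->3
  1 f-->2 g-->3
  2 f-->2 g-->3
  3 f-->1 g-->1
  ⟦path⟧₁ = (0:3 1:3 2:3 3:1)
2) trace h;k:
  0 h-->2 k-->3
  1 h-->1 k-->3
  2 h-->1 k-->3
  3 h-->1 k-->3
  ⟦path⟧₂ = (0:3 1:3 2:3 3:3)
Equal? differ; not commutative

Answer: DOES NOT COMMUTE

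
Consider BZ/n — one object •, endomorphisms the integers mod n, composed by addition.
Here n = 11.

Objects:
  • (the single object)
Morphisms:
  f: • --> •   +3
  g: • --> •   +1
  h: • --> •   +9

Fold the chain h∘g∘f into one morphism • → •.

Answer: +2

Trace:
  0 +3≡3 +1≡4 +9≡2  (mod 11)
result: +2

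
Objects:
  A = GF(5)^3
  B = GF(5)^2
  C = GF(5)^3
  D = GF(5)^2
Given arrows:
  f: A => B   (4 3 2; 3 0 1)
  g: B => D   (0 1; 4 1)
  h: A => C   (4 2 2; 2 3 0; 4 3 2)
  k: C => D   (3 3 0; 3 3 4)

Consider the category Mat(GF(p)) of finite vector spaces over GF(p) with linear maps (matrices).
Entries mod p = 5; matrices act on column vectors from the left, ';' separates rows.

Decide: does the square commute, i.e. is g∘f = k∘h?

Answer: COMMUTES

Trace:
Along f;g (path 1):
  e0=[1,0,0] f=>[4,3] g=>[3,4]
  e1=[0,1,0] f=>[3,0] g=>[0,2]
  e2=[0,0,1] f=>[2,1] g=>[1,4]
  ⟦path⟧₁ = (3 0 1; 4 2 4)
Along h;k (path 2):
  e0=[1,0,0] h=>[4,2,4] k=>[3,4]
  e1=[0,1,0] h=>[2,3,3] k=>[0,2]
  e2=[0,0,1] h=>[2,0,2] k=>[1,4]
  ⟦path⟧₂ = (3 0 1; 4 2 4)
Equal? YES — commutes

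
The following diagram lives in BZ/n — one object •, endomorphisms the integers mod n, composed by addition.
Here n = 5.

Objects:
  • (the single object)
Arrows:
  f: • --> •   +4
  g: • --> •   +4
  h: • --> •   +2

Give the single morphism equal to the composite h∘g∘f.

Answer: +0

Work:
  0 +4≡4 +4≡3 +2≡0  (mod 5)
result: +0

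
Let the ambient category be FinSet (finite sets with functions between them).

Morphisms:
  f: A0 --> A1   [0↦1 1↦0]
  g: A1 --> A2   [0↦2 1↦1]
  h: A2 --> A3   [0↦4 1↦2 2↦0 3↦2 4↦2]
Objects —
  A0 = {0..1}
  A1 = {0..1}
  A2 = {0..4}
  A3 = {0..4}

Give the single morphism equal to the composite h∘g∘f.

Answer: [0↦2 1↦0]

Derivation:
  0 f-->1 g-->1 h-->2
  1 f-->0 g-->2 h-->0
⟦path⟧: [0↦2 1↦0]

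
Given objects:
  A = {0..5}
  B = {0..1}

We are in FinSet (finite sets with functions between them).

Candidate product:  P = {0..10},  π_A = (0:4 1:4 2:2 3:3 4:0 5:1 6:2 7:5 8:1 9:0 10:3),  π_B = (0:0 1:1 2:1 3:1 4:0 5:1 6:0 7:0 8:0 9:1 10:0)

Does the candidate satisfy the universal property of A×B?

|A|·|B| = 6·2 = 12;  |P| = 11
  → cardinalities differ; no bijection possible.

Answer: NOT A VALID PRODUCT — |P|=11 ≠ |A|·|B|=12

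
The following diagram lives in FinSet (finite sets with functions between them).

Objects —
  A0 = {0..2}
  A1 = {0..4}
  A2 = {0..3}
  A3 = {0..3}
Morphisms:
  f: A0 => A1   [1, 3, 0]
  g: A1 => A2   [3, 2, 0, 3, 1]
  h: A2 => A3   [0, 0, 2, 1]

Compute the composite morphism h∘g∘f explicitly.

Answer: [2, 1, 1]

Derivation:
  0 f=>1 g=>2 h=>2
  1 f=>3 g=>3 h=>1
  2 f=>0 g=>3 h=>1
⟦path⟧: [2, 1, 1]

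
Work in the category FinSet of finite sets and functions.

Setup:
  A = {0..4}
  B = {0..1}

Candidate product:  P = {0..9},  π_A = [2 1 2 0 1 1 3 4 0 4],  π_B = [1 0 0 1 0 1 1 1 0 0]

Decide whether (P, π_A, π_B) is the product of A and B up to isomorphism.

Answer: NOT A VALID PRODUCT — duplicate pair at indices 4,1

Trace:
|A|·|B| = 5·2 = 10;  |P| = 10
Check the pairing map k ↦ (π_A(k), π_B(k)):
  0 -> (2,1)
  1 -> (1,0)
  2 -> (2,0)
  3 -> (0,1)
  4 -> (1,0)  ✗ repeats pair of k=1
  5 -> (1,1)
  6 -> (3,1)
  7 -> (4,1)
  8 -> (0,0)
  9 -> (4,0)
distinct pairs in image: 9 / 10 needed
  → (1,0) hit at k=1 and k=4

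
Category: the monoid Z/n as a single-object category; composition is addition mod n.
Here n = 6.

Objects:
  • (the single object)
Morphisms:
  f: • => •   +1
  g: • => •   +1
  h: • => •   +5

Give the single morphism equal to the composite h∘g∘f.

Answer: +1

Derivation:
  0 +1≡1 +1≡2 +5≡1  (mod 6)
composite: +1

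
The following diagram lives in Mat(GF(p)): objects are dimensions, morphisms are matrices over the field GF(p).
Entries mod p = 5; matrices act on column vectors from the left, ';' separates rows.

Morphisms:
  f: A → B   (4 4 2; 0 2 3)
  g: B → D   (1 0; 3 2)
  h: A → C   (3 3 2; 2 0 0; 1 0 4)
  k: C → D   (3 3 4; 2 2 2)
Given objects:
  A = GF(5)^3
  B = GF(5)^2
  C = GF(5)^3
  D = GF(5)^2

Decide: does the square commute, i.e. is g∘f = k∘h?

Answer: COMMUTES

Derivation:
Path 1 = f;g:
  e0=⟨1,0,0⟩ f→⟨4,0⟩ g→⟨4,2⟩
  e1=⟨0,1,0⟩ f→⟨4,2⟩ g→⟨4,1⟩
  e2=⟨0,0,1⟩ f→⟨2,3⟩ g→⟨2,2⟩
  result₁ = (4 4 2; 2 1 2)
Path 2 = h;k:
  e0=⟨1,0,0⟩ h→⟨3,2,1⟩ k→⟨4,2⟩
  e1=⟨0,1,0⟩ h→⟨3,0,0⟩ k→⟨4,1⟩
  e2=⟨0,0,1⟩ h→⟨2,0,4⟩ k→⟨2,2⟩
  result₂ = (4 4 2; 2 1 2)
Equal? equal; square commutes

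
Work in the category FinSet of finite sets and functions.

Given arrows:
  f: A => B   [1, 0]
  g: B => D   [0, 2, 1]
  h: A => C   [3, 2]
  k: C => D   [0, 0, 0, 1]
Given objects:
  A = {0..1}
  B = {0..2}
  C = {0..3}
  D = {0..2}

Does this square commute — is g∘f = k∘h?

Answer: DOES NOT COMMUTE

Derivation:
1) trace f;g:
  0 f=>1 g=>2
  1 f=>0 g=>0
  composite₁ = [2, 0]
2) trace h;k:
  0 h=>3 k=>1
  1 h=>2 k=>0
  composite₂ = [1, 0]
Equal? distinct morphisms ✗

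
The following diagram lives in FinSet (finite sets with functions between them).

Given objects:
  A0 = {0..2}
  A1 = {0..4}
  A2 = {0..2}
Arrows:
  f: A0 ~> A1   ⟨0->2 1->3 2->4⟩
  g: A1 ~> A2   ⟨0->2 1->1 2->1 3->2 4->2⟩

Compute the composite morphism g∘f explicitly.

  0 f~>2 g~>1
  1 f~>3 g~>2
  2 f~>4 g~>2
⟦path⟧: ⟨0->1 1->2 2->2⟩

Answer: ⟨0->1 1->2 2->2⟩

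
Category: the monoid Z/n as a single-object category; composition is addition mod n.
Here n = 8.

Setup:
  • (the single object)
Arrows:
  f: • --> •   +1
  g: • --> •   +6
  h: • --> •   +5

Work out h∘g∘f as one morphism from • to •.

  0 +1≡1 +6≡7 +5≡4  (mod 8)
composite: +4

Answer: +4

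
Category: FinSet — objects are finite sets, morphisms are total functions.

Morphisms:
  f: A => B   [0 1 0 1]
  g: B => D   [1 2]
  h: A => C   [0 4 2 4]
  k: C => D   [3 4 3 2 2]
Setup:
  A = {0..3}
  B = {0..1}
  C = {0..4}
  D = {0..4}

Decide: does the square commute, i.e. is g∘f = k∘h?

Answer: DOES NOT COMMUTE

Derivation:
1) trace f;g:
  0 f=>0 g=>1
  1 f=>1 g=>2
  2 f=>0 g=>1
  3 f=>1 g=>2
  result₁ = [1 2 1 2]
2) trace h;k:
  0 h=>0 k=>3
  1 h=>4 k=>2
  2 h=>2 k=>3
  3 h=>4 k=>2
  result₂ = [3 2 3 2]
Equal? NO — does not commute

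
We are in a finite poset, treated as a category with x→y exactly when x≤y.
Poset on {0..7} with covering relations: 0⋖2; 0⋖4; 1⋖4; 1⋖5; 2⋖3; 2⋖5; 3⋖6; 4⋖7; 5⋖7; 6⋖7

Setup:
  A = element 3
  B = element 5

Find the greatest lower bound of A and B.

{x : x≤A ∧ x≤B} = {0,2}  (A=3, B=5)
  0 ≤ 2
  2 ≤ 2
glb = 2

Answer: A∧B = 2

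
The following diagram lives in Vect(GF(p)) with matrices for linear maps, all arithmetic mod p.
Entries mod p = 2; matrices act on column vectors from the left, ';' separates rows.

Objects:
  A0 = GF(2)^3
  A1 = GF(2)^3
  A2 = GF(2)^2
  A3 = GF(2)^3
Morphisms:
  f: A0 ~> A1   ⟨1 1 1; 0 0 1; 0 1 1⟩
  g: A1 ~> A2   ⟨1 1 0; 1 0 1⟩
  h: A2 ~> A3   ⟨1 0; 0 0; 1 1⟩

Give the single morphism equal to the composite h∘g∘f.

Answer: ⟨1 1 0; 0 0 0; 0 1 0⟩

Work:
  e0=(1,0,0) f~>(1,0,0) g~>(1,1) h~>(1,0,0)
  e1=(0,1,0) f~>(1,0,1) g~>(1,0) h~>(1,0,1)
  e2=(0,0,1) f~>(1,1,1) g~>(0,0) h~>(0,0,0)
composite: ⟨1 1 0; 0 0 0; 0 1 0⟩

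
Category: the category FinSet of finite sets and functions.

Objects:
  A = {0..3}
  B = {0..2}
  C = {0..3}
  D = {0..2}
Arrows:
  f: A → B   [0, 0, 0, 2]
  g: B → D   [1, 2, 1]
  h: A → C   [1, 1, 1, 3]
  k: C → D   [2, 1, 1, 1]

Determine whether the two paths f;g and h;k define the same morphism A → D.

1) trace f;g:
  0 f→0 g→1
  1 f→0 g→1
  2 f→0 g→1
  3 f→2 g→1
  composite₁ = [1, 1, 1, 1]
2) trace h;k:
  0 h→1 k→1
  1 h→1 k→1
  2 h→1 k→1
  3 h→3 k→1
  composite₂ = [1, 1, 1, 1]
Equal? same morphism ✓

Answer: COMMUTES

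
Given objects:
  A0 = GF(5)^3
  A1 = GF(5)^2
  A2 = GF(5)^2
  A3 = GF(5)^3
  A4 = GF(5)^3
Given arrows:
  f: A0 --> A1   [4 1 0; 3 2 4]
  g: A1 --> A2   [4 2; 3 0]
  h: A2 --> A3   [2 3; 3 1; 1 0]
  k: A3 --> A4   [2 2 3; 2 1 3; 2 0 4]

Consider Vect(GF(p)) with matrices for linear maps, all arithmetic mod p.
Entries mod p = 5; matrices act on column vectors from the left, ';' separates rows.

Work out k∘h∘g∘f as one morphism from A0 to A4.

  e0=(1,0,0) f-->(4,3) g-->(2,2) h-->(0,3,2) k-->(2,4,3)
  e1=(0,1,0) f-->(1,2) g-->(3,3) h-->(0,2,3) k-->(3,1,2)
  e2=(0,0,1) f-->(0,4) g-->(3,0) h-->(1,4,3) k-->(4,0,4)
⟦path⟧: [2 3 4; 4 1 0; 3 2 4]

Answer: [2 3 4; 4 1 0; 3 2 4]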